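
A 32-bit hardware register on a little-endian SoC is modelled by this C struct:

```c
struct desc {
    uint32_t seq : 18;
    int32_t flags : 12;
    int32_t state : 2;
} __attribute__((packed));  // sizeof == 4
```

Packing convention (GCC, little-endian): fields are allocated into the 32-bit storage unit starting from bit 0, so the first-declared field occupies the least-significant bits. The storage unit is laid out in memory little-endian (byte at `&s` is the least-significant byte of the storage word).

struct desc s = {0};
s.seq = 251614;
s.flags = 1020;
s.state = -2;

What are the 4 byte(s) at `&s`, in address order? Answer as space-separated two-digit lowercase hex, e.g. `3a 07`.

seq (18b) val=251614 bits=0x3d6de at bit 0: 0x0003d6de
flags (12b) val=1020 bits=0x3fc at bit 18: 0x0ff3d6de
state (2b) val=-2 bits=0x2 at bit 30: 0x8ff3d6de
word = 0x8ff3d6de → little-endian bytes:
  [0]=0xde  [1]=0xd6  [2]=0xf3  [3]=0x8f

de d6 f3 8f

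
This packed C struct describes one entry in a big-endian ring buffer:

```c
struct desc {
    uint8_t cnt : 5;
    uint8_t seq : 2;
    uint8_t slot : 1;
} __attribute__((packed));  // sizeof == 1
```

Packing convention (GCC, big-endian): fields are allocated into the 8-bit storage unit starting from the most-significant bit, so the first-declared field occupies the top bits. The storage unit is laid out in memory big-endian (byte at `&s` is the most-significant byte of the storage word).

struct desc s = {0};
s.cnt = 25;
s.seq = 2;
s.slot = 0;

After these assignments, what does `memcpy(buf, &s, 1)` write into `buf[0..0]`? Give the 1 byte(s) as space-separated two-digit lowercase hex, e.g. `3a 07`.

cc

cnt (5b) val=25 bits=0x19 at bit 3: 0xc8
seq (2b) val=2 bits=0x2 at bit 1: 0xcc
slot (1b) val=0 bits=0x0 at bit 0: 0xcc
word = 0xcc → big-endian bytes:
  [0]=0xcc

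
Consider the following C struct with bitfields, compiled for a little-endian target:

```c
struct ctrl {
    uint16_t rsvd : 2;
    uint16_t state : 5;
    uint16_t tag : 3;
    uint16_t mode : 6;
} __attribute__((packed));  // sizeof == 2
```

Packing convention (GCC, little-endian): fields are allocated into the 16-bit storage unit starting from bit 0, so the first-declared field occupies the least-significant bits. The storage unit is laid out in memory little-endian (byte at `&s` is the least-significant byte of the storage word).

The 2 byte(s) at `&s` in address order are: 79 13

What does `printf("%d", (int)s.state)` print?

[0]=0x79 [1]=0x13 (little-endian) → word 0x1379
rsvd:2 @ bit 0 → (0x1379>>0)&0x3 = 0x1
state:5 @ bit 2 → (0x1379>>2)&0x1f = 0x1e  ←
tag:3 @ bit 7 → (0x1379>>7)&0x7 = 0x6
mode:6 @ bit 10 → (0x1379>>10)&0x3f = 0x4

30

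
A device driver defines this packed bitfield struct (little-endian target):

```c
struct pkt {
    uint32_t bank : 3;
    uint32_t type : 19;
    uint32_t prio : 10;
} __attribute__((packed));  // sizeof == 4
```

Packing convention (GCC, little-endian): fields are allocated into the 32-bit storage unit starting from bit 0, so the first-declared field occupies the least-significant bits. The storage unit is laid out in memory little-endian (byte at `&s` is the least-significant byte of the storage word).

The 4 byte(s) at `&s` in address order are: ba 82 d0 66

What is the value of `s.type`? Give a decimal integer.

[0]=0xba [1]=0x82 [2]=0xd0 [3]=0x66 (little-endian) → word 0x66d082ba
bank:3 @ bit 0 → (0x66d082ba>>0)&0x7 = 0x2
type:19 @ bit 3 → (0x66d082ba>>3)&0x7ffff = 0x21057  ←
prio:10 @ bit 22 → (0x66d082ba>>22)&0x3ff = 0x19b

135255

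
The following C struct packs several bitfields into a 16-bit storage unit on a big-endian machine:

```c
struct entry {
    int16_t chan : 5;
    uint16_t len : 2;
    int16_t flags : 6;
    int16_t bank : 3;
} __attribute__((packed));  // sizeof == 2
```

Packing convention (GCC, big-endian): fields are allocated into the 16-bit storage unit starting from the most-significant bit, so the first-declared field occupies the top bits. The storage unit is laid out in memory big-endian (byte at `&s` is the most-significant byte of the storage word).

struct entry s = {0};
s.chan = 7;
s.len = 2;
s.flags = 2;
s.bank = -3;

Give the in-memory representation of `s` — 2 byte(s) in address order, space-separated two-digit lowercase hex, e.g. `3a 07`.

3c 15

chan (5b) val=7 bits=0x7 at bit 11: 0x3800
len (2b) val=2 bits=0x2 at bit 9: 0x3c00
flags (6b) val=2 bits=0x2 at bit 3: 0x3c10
bank (3b) val=-3 bits=0x5 at bit 0: 0x3c15
word = 0x3c15 → big-endian bytes:
  [0]=0x3c  [1]=0x15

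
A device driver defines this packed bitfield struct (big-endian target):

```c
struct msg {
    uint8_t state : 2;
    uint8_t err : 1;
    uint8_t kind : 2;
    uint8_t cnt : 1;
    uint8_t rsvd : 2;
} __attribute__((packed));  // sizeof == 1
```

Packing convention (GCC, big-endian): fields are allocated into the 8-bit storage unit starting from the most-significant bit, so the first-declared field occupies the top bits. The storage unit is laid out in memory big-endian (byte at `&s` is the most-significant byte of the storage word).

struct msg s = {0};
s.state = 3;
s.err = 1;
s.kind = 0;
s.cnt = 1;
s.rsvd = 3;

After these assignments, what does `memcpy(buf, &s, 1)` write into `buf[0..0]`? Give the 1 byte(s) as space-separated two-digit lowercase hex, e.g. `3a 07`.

e7

state (2b) val=3 bits=0x3 at bit 6: 0xc0
err (1b) val=1 bits=0x1 at bit 5: 0xe0
kind (2b) val=0 bits=0x0 at bit 3: 0xe0
cnt (1b) val=1 bits=0x1 at bit 2: 0xe4
rsvd (2b) val=3 bits=0x3 at bit 0: 0xe7
word = 0xe7 → big-endian bytes:
  [0]=0xe7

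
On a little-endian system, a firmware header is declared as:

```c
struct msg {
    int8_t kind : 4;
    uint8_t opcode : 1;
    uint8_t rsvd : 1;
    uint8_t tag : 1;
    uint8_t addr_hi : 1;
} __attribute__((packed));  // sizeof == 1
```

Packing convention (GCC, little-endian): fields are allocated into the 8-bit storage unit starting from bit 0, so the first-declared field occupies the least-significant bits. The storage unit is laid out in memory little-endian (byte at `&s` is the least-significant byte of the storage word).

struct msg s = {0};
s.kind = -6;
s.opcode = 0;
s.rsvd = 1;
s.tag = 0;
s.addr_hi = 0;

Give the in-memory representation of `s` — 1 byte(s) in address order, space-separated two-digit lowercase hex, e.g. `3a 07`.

2a

kind:4 = -6 → 0xa << 0 → word 0x0a
opcode:1 = 0 → 0x0 << 4 → word 0x0a
rsvd:1 = 1 → 0x1 << 5 → word 0x2a
tag:1 = 0 → 0x0 << 6 → word 0x2a
addr_hi:1 = 0 → 0x0 << 7 → word 0x2a
word = 0x2a → little-endian bytes:
  [0]=0x2a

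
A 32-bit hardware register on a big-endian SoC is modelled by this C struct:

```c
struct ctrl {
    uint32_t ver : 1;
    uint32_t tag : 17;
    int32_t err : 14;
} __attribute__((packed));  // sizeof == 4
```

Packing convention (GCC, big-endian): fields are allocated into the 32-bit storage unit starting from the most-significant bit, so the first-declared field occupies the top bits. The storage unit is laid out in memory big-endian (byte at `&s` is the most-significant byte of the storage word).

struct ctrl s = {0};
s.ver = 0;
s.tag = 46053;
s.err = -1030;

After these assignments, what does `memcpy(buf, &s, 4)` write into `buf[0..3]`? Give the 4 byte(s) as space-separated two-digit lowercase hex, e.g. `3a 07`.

ver (1b) val=0 bits=0x0 at bit 31: 0x00000000
tag (17b) val=46053 bits=0xb3e5 at bit 14: 0x2cf94000
err (14b) val=-1030 bits=0x3bfa at bit 0: 0x2cf97bfa
word = 0x2cf97bfa → big-endian bytes:
  [0]=0x2c  [1]=0xf9  [2]=0x7b  [3]=0xfa

2c f9 7b fa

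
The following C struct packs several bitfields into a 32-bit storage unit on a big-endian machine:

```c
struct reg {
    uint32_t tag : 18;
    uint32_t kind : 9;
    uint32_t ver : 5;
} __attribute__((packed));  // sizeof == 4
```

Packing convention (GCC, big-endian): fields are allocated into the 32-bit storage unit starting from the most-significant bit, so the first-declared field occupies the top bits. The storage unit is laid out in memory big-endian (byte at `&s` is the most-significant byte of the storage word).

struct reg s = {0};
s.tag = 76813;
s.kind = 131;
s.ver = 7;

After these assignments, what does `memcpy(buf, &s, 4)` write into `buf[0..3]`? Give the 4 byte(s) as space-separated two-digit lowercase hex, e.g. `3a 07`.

tag (18b) val=76813 bits=0x12c0d at bit 14: 0x4b034000
kind (9b) val=131 bits=0x83 at bit 5: 0x4b035060
ver (5b) val=7 bits=0x7 at bit 0: 0x4b035067
word = 0x4b035067 → big-endian bytes:
  [0]=0x4b  [1]=0x03  [2]=0x50  [3]=0x67

4b 03 50 67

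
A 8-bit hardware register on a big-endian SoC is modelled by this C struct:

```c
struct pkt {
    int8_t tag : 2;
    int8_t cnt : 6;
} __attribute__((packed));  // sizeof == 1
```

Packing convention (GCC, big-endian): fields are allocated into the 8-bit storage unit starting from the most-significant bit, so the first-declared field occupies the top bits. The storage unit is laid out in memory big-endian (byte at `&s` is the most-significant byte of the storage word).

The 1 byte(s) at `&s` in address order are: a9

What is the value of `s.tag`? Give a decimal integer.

-2

[0]=0xa9 (big-endian) → word 0xa9
tag:2 @ bit 6 → (0xa9>>6)&0x3 = 0x2  ←
cnt:6 @ bit 0 → (0xa9>>0)&0x3f = 0x29
tag signed 2b, MSB=1: 2 - 4 = -2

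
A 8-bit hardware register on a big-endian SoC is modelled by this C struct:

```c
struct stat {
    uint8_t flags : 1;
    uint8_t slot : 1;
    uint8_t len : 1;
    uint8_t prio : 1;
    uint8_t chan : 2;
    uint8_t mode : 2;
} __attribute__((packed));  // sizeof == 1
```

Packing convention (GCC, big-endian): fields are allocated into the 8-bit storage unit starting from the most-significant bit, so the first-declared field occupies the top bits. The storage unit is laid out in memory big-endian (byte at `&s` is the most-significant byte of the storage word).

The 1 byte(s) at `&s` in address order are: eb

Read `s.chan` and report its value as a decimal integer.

2

[0]=0xeb (big-endian) → word 0xeb
flags [7+:1] = (word>>7) & 0x1 = 1
slot [6+:1] = (word>>6) & 0x1 = 1
len [5+:1] = (word>>5) & 0x1 = 1
prio [4+:1] = (word>>4) & 0x1 = 0
chan [2+:2] = (word>>2) & 0x3 = 2  ←
mode [0+:2] = (word>>0) & 0x3 = 3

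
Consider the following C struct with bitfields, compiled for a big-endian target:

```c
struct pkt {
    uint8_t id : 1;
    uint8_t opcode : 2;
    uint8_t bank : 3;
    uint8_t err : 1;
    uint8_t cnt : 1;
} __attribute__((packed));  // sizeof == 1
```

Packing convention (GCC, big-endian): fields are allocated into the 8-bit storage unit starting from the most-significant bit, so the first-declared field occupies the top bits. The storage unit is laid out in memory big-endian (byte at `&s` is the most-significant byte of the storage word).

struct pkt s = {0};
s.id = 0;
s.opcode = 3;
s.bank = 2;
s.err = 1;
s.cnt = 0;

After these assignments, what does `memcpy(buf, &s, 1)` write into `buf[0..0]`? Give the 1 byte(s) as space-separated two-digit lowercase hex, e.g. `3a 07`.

6a

id:1 = 0 → 0x0 << 7 → word 0x00
opcode:2 = 3 → 0x3 << 5 → word 0x60
bank:3 = 2 → 0x2 << 2 → word 0x68
err:1 = 1 → 0x1 << 1 → word 0x6a
cnt:1 = 0 → 0x0 << 0 → word 0x6a
word = 0x6a → big-endian bytes:
  [0]=0x6a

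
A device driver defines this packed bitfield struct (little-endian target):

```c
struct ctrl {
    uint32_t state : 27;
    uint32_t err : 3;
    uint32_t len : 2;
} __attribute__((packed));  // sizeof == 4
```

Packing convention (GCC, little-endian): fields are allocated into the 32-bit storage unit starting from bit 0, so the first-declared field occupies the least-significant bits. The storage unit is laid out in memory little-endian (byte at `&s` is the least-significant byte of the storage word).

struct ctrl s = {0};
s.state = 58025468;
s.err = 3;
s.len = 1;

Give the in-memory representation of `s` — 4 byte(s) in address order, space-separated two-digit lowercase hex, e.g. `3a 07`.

state:27 = 58025468 → 0x37565fc << 0 → word 0x037565fc
err:3 = 3 → 0x3 << 27 → word 0x1b7565fc
len:2 = 1 → 0x1 << 30 → word 0x5b7565fc
word = 0x5b7565fc → little-endian bytes:
  [0]=0xfc  [1]=0x65  [2]=0x75  [3]=0x5b

fc 65 75 5b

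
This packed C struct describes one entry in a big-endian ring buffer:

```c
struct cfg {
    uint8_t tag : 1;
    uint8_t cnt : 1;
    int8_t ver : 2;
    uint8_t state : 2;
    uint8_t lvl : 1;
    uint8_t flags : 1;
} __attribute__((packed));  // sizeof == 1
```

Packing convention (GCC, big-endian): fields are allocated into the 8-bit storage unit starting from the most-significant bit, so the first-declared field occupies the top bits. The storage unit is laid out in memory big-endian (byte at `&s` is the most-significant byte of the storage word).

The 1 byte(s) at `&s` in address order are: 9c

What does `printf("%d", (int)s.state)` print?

3

[0]=0x9c (big-endian) → word 0x9c
tag [7+:1] = (word>>7) & 0x1 = 1
cnt [6+:1] = (word>>6) & 0x1 = 0
ver [4+:2] = (word>>4) & 0x3 = 1
state [2+:2] = (word>>2) & 0x3 = 3  ←
lvl [1+:1] = (word>>1) & 0x1 = 0
flags [0+:1] = (word>>0) & 0x1 = 0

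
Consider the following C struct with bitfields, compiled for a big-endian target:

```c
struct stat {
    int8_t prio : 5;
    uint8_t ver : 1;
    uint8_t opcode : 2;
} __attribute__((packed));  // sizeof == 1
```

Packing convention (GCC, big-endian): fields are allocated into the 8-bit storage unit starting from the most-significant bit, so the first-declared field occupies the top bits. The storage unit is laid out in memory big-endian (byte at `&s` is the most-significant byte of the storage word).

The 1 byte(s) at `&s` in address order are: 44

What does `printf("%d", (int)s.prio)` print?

8

[0]=0x44 (big-endian) → word 0x44
prio [3+:5] = (word>>3) & 0x1f = 8  ←
ver [2+:1] = (word>>2) & 0x1 = 1
opcode [0+:2] = (word>>0) & 0x3 = 0
prio signed 5b, MSB=0: value = 8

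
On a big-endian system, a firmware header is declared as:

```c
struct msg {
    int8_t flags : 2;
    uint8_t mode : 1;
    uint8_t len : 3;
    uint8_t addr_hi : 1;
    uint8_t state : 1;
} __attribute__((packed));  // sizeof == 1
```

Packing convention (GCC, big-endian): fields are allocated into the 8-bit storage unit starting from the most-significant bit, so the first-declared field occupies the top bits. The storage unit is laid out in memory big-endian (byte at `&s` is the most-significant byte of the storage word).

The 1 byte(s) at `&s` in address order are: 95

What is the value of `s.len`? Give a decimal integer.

[0]=0x95 (big-endian) → word 0x95
flags [6+:2] = (word>>6) & 0x3 = 2
mode [5+:1] = (word>>5) & 0x1 = 0
len [2+:3] = (word>>2) & 0x7 = 5  ←
addr_hi [1+:1] = (word>>1) & 0x1 = 0
state [0+:1] = (word>>0) & 0x1 = 1

5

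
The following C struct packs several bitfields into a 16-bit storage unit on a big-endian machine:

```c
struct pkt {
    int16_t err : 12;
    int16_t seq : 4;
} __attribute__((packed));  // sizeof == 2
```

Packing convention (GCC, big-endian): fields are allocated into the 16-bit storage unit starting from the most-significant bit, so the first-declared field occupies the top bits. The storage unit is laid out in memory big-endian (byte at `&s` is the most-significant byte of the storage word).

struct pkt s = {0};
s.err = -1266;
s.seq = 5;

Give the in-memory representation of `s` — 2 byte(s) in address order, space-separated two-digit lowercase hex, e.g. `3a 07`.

b0 e5

err (12b) val=-1266 bits=0xb0e at bit 4: 0xb0e0
seq (4b) val=5 bits=0x5 at bit 0: 0xb0e5
word = 0xb0e5 → big-endian bytes:
  [0]=0xb0  [1]=0xe5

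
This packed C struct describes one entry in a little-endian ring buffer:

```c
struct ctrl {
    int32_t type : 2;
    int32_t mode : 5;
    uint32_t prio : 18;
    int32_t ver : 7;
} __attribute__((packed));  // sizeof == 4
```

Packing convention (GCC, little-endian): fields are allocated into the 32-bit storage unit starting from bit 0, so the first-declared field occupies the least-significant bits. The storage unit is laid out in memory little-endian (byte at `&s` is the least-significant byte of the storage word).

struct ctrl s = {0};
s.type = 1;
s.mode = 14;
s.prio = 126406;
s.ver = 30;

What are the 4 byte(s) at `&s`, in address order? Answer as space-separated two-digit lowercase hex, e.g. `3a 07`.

39 e3 f6 3c

type:2 = 1 → 0x1 << 0 → word 0x00000001
mode:5 = 14 → 0xe << 2 → word 0x00000039
prio:18 = 126406 → 0x1edc6 << 7 → word 0x00f6e339
ver:7 = 30 → 0x1e << 25 → word 0x3cf6e339
word = 0x3cf6e339 → little-endian bytes:
  [0]=0x39  [1]=0xe3  [2]=0xf6  [3]=0x3c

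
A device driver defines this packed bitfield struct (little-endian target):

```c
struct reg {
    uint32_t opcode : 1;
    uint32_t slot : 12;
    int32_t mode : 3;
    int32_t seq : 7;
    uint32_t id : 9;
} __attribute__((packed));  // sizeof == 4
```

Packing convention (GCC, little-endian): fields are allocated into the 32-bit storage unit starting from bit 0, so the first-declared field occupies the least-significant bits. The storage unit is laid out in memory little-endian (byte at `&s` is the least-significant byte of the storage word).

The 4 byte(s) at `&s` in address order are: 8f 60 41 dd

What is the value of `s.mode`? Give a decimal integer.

[0]=0x8f [1]=0x60 [2]=0x41 [3]=0xdd (little-endian) → word 0xdd41608f
opcode [0+:1] = (word>>0) & 0x1 = 1
slot [1+:12] = (word>>1) & 0xfff = 71
mode [13+:3] = (word>>13) & 0x7 = 3  ←
seq [16+:7] = (word>>16) & 0x7f = 65
id [23+:9] = (word>>23) & 0x1ff = 442
mode signed 3b, MSB=0: value = 3

3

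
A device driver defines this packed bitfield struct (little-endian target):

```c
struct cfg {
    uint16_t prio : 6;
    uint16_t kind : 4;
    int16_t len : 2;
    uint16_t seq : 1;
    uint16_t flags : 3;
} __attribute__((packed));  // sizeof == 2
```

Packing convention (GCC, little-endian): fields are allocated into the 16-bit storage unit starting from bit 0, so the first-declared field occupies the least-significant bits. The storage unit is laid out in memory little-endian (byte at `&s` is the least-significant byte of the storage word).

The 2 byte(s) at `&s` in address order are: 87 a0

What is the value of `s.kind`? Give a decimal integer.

[0]=0x87 [1]=0xa0 (little-endian) → word 0xa087
prio:6 @ bit 0 → (0xa087>>0)&0x3f = 0x7
kind:4 @ bit 6 → (0xa087>>6)&0xf = 0x2  ←
len:2 @ bit 10 → (0xa087>>10)&0x3 = 0x0
seq:1 @ bit 12 → (0xa087>>12)&0x1 = 0x0
flags:3 @ bit 13 → (0xa087>>13)&0x7 = 0x5

2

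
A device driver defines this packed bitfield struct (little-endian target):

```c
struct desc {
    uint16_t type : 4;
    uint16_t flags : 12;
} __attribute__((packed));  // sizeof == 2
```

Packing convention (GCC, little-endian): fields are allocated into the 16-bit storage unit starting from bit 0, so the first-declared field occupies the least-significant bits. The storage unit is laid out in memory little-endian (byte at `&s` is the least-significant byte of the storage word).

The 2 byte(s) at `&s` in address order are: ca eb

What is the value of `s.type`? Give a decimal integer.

10

[0]=0xca [1]=0xeb (little-endian) → word 0xebca
type [0+:4] = (word>>0) & 0xf = 10  ←
flags [4+:12] = (word>>4) & 0xfff = 3772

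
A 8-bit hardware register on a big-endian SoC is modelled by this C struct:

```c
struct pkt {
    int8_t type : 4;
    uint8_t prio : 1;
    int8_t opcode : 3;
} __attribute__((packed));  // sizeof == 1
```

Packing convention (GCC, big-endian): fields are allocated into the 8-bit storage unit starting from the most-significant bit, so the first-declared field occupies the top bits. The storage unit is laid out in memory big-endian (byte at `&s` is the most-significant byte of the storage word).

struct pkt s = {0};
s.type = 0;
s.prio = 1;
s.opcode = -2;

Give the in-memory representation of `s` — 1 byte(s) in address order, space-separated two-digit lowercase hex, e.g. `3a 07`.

0e

[4+:4] type=0 & 0xf = 0x0; word=0x00
[3+:1] prio=1 & 0x1 = 0x1; word=0x08
[0+:3] opcode=-2 & 0x7 = 0x6; word=0x0e
word = 0x0e → big-endian bytes:
  [0]=0x0e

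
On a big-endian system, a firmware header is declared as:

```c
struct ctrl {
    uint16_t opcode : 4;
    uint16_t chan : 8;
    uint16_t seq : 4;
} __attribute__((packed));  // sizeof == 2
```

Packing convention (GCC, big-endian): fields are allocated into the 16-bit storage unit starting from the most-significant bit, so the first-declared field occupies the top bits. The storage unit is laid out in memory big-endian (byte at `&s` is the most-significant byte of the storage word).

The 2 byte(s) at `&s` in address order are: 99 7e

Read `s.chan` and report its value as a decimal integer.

151

[0]=0x99 [1]=0x7e (big-endian) → word 0x997e
opcode:4 @ bit 12 → (0x997e>>12)&0xf = 0x9
chan:8 @ bit 4 → (0x997e>>4)&0xff = 0x97  ←
seq:4 @ bit 0 → (0x997e>>0)&0xf = 0xe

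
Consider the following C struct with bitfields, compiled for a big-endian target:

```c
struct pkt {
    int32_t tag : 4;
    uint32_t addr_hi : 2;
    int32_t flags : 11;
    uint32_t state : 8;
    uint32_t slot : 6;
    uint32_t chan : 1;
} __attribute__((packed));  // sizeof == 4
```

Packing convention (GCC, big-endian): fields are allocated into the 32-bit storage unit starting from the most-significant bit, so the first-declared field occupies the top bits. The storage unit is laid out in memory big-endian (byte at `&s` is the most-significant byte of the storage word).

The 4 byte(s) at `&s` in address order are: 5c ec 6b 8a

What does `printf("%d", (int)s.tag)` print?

5

[0]=0x5c [1]=0xec [2]=0x6b [3]=0x8a (big-endian) → word 0x5cec6b8a
tag [28+:4] = (word>>28) & 0xf = 5  ←
addr_hi [26+:2] = (word>>26) & 0x3 = 3
flags [15+:11] = (word>>15) & 0x7ff = 472
state [7+:8] = (word>>7) & 0xff = 215
slot [1+:6] = (word>>1) & 0x3f = 5
chan [0+:1] = (word>>0) & 0x1 = 0
tag signed 4b, MSB=0: value = 5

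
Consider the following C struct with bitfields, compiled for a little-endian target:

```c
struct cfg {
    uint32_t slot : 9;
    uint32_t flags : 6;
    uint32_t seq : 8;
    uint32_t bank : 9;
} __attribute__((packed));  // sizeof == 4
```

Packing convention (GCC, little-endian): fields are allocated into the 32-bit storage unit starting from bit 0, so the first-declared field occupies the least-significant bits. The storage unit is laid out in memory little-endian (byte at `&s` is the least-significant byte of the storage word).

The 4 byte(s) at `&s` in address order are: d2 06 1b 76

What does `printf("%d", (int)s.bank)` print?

[0]=0xd2 [1]=0x06 [2]=0x1b [3]=0x76 (little-endian) → word 0x761b06d2
slot [0+:9] = (word>>0) & 0x1ff = 210
flags [9+:6] = (word>>9) & 0x3f = 3
seq [15+:8] = (word>>15) & 0xff = 54
bank [23+:9] = (word>>23) & 0x1ff = 236  ←

236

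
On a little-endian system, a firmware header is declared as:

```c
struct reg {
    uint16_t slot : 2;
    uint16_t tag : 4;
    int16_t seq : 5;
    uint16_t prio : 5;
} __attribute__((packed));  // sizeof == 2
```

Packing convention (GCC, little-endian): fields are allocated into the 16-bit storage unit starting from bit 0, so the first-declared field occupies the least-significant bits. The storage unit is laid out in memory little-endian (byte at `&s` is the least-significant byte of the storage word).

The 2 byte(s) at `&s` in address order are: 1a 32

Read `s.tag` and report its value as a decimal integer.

6

[0]=0x1a [1]=0x32 (little-endian) → word 0x321a
slot [0+:2] = (word>>0) & 0x3 = 2
tag [2+:4] = (word>>2) & 0xf = 6  ←
seq [6+:5] = (word>>6) & 0x1f = 8
prio [11+:5] = (word>>11) & 0x1f = 6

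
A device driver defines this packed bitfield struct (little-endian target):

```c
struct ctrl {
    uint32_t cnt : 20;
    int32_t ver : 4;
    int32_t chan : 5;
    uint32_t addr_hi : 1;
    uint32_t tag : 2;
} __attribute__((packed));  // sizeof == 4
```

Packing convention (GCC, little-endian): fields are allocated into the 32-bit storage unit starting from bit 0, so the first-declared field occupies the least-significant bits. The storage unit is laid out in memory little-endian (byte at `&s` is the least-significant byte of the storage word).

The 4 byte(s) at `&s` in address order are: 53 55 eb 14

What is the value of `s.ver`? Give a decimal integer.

[0]=0x53 [1]=0x55 [2]=0xeb [3]=0x14 (little-endian) → word 0x14eb5553
cnt:20 @ bit 0 → (0x14eb5553>>0)&0xfffff = 0xb5553
ver:4 @ bit 20 → (0x14eb5553>>20)&0xf = 0xe  ←
chan:5 @ bit 24 → (0x14eb5553>>24)&0x1f = 0x14
addr_hi:1 @ bit 29 → (0x14eb5553>>29)&0x1 = 0x0
tag:2 @ bit 30 → (0x14eb5553>>30)&0x3 = 0x0
ver signed 4b, MSB=1: 14 - 16 = -2

-2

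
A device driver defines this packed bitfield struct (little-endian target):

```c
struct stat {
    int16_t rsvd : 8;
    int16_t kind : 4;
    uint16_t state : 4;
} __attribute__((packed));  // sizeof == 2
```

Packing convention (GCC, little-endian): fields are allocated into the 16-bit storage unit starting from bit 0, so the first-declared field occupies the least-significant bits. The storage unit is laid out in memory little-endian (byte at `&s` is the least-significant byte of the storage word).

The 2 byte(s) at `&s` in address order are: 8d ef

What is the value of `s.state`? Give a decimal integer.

14

[0]=0x8d [1]=0xef (little-endian) → word 0xef8d
rsvd [0+:8] = (word>>0) & 0xff = 141
kind [8+:4] = (word>>8) & 0xf = 15
state [12+:4] = (word>>12) & 0xf = 14  ←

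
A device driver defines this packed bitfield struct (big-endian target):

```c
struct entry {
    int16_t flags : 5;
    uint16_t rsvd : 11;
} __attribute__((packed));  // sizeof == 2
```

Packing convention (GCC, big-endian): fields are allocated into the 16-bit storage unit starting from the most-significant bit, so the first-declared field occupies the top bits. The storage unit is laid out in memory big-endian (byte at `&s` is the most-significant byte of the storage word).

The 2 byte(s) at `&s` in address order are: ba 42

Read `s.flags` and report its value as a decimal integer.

[0]=0xba [1]=0x42 (big-endian) → word 0xba42
flags:5 @ bit 11 → (0xba42>>11)&0x1f = 0x17  ←
rsvd:11 @ bit 0 → (0xba42>>0)&0x7ff = 0x242
flags signed 5b, MSB=1: 23 - 32 = -9

-9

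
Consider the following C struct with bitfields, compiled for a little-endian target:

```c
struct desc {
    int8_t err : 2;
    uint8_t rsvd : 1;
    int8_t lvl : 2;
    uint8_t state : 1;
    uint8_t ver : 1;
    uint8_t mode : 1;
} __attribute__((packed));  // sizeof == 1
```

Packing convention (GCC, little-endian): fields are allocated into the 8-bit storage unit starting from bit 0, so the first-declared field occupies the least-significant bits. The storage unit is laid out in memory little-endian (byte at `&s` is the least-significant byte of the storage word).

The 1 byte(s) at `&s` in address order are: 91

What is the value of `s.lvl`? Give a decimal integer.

[0]=0x91 (little-endian) → word 0x91
err:2 @ bit 0 → (0x91>>0)&0x3 = 0x1
rsvd:1 @ bit 2 → (0x91>>2)&0x1 = 0x0
lvl:2 @ bit 3 → (0x91>>3)&0x3 = 0x2  ←
state:1 @ bit 5 → (0x91>>5)&0x1 = 0x0
ver:1 @ bit 6 → (0x91>>6)&0x1 = 0x0
mode:1 @ bit 7 → (0x91>>7)&0x1 = 0x1
lvl signed 2b, MSB=1: 2 - 4 = -2

-2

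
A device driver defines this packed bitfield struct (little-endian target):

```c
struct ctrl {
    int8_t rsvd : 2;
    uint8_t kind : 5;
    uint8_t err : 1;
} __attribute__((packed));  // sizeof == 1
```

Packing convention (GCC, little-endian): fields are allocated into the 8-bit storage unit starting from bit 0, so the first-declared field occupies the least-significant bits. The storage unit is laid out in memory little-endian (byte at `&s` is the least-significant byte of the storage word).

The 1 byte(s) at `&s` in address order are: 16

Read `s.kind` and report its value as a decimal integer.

5

[0]=0x16 (little-endian) → word 0x16
rsvd:2 @ bit 0 → (0x16>>0)&0x3 = 0x2
kind:5 @ bit 2 → (0x16>>2)&0x1f = 0x5  ←
err:1 @ bit 7 → (0x16>>7)&0x1 = 0x0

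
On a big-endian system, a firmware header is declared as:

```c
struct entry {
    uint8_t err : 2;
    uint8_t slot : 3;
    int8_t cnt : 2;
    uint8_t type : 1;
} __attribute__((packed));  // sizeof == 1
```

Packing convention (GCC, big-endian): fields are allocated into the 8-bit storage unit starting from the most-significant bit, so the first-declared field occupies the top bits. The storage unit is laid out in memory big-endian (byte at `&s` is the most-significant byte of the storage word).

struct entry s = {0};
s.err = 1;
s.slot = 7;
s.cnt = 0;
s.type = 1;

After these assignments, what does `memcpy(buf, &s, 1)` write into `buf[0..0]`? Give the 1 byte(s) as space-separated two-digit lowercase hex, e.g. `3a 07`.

79

err:2 = 1 → 0x1 << 6 → word 0x40
slot:3 = 7 → 0x7 << 3 → word 0x78
cnt:2 = 0 → 0x0 << 1 → word 0x78
type:1 = 1 → 0x1 << 0 → word 0x79
word = 0x79 → big-endian bytes:
  [0]=0x79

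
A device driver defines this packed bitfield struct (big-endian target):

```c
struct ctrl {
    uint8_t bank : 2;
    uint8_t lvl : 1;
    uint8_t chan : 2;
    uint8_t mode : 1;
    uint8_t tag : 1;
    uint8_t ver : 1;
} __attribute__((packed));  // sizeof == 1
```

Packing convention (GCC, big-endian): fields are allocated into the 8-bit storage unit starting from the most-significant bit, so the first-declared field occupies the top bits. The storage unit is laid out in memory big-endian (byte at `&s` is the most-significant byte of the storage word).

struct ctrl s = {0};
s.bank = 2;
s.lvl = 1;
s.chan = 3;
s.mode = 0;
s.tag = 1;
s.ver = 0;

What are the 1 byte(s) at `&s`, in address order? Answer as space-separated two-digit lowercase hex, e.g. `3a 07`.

bank (2b) val=2 bits=0x2 at bit 6: 0x80
lvl (1b) val=1 bits=0x1 at bit 5: 0xa0
chan (2b) val=3 bits=0x3 at bit 3: 0xb8
mode (1b) val=0 bits=0x0 at bit 2: 0xb8
tag (1b) val=1 bits=0x1 at bit 1: 0xba
ver (1b) val=0 bits=0x0 at bit 0: 0xba
word = 0xba → big-endian bytes:
  [0]=0xba

ba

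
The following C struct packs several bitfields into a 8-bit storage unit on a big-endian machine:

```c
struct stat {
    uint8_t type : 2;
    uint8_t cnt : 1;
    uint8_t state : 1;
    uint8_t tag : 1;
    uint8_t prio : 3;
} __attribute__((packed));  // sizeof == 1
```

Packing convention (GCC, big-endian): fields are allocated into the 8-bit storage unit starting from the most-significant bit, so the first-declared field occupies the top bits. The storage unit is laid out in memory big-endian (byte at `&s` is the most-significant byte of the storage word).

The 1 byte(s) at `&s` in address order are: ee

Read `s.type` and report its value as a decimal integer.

3

[0]=0xee (big-endian) → word 0xee
type [6+:2] = (word>>6) & 0x3 = 3  ←
cnt [5+:1] = (word>>5) & 0x1 = 1
state [4+:1] = (word>>4) & 0x1 = 0
tag [3+:1] = (word>>3) & 0x1 = 1
prio [0+:3] = (word>>0) & 0x7 = 6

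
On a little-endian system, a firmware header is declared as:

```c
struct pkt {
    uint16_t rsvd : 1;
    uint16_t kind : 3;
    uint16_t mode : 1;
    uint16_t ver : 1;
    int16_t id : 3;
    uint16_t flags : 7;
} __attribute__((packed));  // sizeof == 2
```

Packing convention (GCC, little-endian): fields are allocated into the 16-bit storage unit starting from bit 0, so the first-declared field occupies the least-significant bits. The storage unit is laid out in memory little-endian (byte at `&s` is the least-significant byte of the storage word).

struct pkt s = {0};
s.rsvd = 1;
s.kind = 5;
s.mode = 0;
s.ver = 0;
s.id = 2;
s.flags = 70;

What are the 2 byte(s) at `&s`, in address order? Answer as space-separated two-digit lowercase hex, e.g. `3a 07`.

8b 8c

rsvd (1b) val=1 bits=0x1 at bit 0: 0x0001
kind (3b) val=5 bits=0x5 at bit 1: 0x000b
mode (1b) val=0 bits=0x0 at bit 4: 0x000b
ver (1b) val=0 bits=0x0 at bit 5: 0x000b
id (3b) val=2 bits=0x2 at bit 6: 0x008b
flags (7b) val=70 bits=0x46 at bit 9: 0x8c8b
word = 0x8c8b → little-endian bytes:
  [0]=0x8b  [1]=0x8c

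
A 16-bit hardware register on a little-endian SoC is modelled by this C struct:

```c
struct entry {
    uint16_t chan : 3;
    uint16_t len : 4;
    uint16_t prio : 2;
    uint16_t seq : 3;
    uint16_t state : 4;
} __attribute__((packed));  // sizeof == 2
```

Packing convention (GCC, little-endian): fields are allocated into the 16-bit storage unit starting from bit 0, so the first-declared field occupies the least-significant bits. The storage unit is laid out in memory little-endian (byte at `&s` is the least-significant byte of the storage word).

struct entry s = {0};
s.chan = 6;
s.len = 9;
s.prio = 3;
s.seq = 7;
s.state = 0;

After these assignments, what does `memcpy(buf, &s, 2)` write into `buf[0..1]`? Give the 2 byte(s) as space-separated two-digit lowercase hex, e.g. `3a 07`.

ce 0f

chan (3b) val=6 bits=0x6 at bit 0: 0x0006
len (4b) val=9 bits=0x9 at bit 3: 0x004e
prio (2b) val=3 bits=0x3 at bit 7: 0x01ce
seq (3b) val=7 bits=0x7 at bit 9: 0x0fce
state (4b) val=0 bits=0x0 at bit 12: 0x0fce
word = 0x0fce → little-endian bytes:
  [0]=0xce  [1]=0x0f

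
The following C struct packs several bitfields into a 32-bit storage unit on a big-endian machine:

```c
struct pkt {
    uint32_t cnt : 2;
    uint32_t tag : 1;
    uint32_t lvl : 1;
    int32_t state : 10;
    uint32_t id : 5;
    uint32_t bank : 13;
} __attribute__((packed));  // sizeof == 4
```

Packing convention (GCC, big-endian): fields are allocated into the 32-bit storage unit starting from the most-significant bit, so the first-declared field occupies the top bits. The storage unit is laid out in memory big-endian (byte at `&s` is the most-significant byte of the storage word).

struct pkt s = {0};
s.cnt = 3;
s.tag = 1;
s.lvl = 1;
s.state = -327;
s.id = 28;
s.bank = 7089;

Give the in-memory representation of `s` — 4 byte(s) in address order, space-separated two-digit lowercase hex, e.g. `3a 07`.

[30+:2] cnt=3 & 0x3 = 0x3; word=0xc0000000
[29+:1] tag=1 & 0x1 = 0x1; word=0xe0000000
[28+:1] lvl=1 & 0x1 = 0x1; word=0xf0000000
[18+:10] state=-327 & 0x3ff = 0x2b9; word=0xfae40000
[13+:5] id=28 & 0x1f = 0x1c; word=0xfae78000
[0+:13] bank=7089 & 0x1fff = 0x1bb1; word=0xfae79bb1
word = 0xfae79bb1 → big-endian bytes:
  [0]=0xfa  [1]=0xe7  [2]=0x9b  [3]=0xb1

fa e7 9b b1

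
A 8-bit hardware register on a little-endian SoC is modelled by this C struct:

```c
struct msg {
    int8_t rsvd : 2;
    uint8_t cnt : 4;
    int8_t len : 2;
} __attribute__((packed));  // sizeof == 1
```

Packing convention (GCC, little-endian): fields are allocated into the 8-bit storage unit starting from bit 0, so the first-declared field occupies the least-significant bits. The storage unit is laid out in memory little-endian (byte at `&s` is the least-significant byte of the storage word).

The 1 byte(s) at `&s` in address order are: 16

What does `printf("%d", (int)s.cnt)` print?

5

[0]=0x16 (little-endian) → word 0x16
rsvd [0+:2] = (word>>0) & 0x3 = 2
cnt [2+:4] = (word>>2) & 0xf = 5  ←
len [6+:2] = (word>>6) & 0x3 = 0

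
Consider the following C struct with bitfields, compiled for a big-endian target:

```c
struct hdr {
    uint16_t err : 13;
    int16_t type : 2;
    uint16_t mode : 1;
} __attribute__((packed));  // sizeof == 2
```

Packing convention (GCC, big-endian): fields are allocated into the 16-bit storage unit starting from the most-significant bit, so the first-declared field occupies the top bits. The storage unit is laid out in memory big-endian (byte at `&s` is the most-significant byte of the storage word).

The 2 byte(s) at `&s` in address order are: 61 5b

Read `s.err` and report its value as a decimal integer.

[0]=0x61 [1]=0x5b (big-endian) → word 0x615b
err [3+:13] = (word>>3) & 0x1fff = 3115  ←
type [1+:2] = (word>>1) & 0x3 = 1
mode [0+:1] = (word>>0) & 0x1 = 1

3115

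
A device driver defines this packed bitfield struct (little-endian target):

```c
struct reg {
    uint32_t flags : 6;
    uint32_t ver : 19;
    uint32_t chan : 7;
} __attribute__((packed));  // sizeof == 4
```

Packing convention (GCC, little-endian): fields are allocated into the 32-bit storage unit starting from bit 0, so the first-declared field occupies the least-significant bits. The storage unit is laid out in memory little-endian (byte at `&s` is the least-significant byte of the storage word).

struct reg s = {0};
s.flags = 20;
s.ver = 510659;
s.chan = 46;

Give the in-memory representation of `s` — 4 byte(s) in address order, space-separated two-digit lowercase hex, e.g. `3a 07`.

flags:6 = 20 → 0x14 << 0 → word 0x00000014
ver:19 = 510659 → 0x7cac3 << 6 → word 0x01f2b0d4
chan:7 = 46 → 0x2e << 25 → word 0x5df2b0d4
word = 0x5df2b0d4 → little-endian bytes:
  [0]=0xd4  [1]=0xb0  [2]=0xf2  [3]=0x5d

d4 b0 f2 5d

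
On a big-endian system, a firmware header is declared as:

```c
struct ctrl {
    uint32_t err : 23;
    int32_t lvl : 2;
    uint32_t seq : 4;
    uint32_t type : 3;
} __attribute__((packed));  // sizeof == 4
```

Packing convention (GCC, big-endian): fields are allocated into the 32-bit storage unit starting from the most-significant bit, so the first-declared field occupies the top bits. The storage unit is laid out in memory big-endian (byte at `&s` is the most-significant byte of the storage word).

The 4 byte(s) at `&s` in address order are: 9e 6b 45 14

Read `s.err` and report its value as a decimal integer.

5191074

[0]=0x9e [1]=0x6b [2]=0x45 [3]=0x14 (big-endian) → word 0x9e6b4514
err [9+:23] = (word>>9) & 0x7fffff = 5191074  ←
lvl [7+:2] = (word>>7) & 0x3 = 2
seq [3+:4] = (word>>3) & 0xf = 2
type [0+:3] = (word>>0) & 0x7 = 4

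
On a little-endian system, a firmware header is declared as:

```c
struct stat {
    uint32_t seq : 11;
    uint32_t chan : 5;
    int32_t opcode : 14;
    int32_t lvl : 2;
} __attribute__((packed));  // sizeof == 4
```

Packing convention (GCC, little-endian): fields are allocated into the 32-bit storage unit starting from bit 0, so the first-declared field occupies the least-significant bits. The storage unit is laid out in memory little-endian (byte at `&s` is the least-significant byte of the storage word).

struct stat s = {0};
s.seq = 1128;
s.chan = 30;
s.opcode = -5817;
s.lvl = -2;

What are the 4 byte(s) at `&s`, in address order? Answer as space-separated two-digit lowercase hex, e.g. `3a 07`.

68 f4 47 a9

seq:11 = 1128 → 0x468 << 0 → word 0x00000468
chan:5 = 30 → 0x1e << 11 → word 0x0000f468
opcode:14 = -5817 → 0x2947 << 16 → word 0x2947f468
lvl:2 = -2 → 0x2 << 30 → word 0xa947f468
word = 0xa947f468 → little-endian bytes:
  [0]=0x68  [1]=0xf4  [2]=0x47  [3]=0xa9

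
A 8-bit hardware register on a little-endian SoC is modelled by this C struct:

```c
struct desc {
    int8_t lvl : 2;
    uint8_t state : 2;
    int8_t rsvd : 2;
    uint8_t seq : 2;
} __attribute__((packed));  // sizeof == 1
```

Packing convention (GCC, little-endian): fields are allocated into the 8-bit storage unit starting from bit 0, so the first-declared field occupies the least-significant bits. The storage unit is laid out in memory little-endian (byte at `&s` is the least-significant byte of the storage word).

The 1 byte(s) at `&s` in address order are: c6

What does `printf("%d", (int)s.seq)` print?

[0]=0xc6 (little-endian) → word 0xc6
lvl [0+:2] = (word>>0) & 0x3 = 2
state [2+:2] = (word>>2) & 0x3 = 1
rsvd [4+:2] = (word>>4) & 0x3 = 0
seq [6+:2] = (word>>6) & 0x3 = 3  ←

3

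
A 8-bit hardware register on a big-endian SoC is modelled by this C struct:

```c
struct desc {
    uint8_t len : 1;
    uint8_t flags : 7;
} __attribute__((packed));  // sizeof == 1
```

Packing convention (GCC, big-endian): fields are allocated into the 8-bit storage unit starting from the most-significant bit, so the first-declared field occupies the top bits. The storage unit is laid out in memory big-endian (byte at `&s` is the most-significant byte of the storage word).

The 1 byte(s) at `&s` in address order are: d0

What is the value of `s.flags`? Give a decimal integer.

80

[0]=0xd0 (big-endian) → word 0xd0
len:1 @ bit 7 → (0xd0>>7)&0x1 = 0x1
flags:7 @ bit 0 → (0xd0>>0)&0x7f = 0x50  ←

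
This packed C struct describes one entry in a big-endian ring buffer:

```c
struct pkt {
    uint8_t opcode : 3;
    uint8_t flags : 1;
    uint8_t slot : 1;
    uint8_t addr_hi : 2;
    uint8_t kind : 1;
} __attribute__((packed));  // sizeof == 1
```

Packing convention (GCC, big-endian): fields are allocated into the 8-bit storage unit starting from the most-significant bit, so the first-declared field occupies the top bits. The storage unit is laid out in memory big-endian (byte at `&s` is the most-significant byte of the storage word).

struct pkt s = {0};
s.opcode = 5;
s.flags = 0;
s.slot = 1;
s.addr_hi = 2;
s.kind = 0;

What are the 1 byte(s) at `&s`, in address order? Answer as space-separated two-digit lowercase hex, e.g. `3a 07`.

ac

[5+:3] opcode=5 & 0x7 = 0x5; word=0xa0
[4+:1] flags=0 & 0x1 = 0x0; word=0xa0
[3+:1] slot=1 & 0x1 = 0x1; word=0xa8
[1+:2] addr_hi=2 & 0x3 = 0x2; word=0xac
[0+:1] kind=0 & 0x1 = 0x0; word=0xac
word = 0xac → big-endian bytes:
  [0]=0xac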